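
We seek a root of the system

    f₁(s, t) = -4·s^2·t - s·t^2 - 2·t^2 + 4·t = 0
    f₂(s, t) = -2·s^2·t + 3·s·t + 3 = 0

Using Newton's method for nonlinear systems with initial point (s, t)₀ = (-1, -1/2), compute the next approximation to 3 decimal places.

At (-1, -1/2): F = (-0.250, 5.500).
Jacobian J = [[-8·s·t - t^2, -4·s^2 - 2·s·t - 4·t + 4], [-4·s·t + 3·t, -2·s^2 + 3·s]].
At the point, J = [[-4.250, 1.000], [-3.500, -5.000]] (det J = 24.750).
Solving J·Δ = −F gives Δ = (0.172, 0.980).
Then the next iterate is (s, t)₁ = (-0.828, 0.480).

(-0.828, 0.480)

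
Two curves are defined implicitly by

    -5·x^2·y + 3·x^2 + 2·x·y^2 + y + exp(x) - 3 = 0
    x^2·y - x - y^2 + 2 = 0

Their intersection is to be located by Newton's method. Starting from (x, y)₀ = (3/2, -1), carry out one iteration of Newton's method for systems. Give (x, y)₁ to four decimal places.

(0.7779, -1.0326)

At (3/2, -1): F = (21.481689, -2.7500).
Jacobian J = [[-10·x·y + 6·x + 2·y^2 + exp(x), -5·x^2 + 4·x·y + 1], [2·x·y - 1, x^2 - 2·y]].
At the point, J = [[30.481689, -16.2500], [-4.0000, 4.2500]] (det J = 64.547179).
Solving J·Δ = −F gives Δ = (-0.7221, -0.0326).
Then the next iterate is (x, y)₁ = (0.7779, -1.0326).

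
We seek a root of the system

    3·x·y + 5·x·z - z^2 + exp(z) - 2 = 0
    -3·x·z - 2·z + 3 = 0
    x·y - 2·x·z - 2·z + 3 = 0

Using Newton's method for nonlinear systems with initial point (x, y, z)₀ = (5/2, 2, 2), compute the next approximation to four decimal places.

At (5/2, 2, 2): F = (41.389056, -16.0000, -6.0000).
Jacobian J = [[3·y + 5·z, 3·x, 5·x - 2·z + exp(z)], [-3·z, 0, -3·x - 2], [y - 2·z, x, -2·x - 2]].
At the point, J = [[16.0000, 7.5000, 15.889056], [-6.0000, 0.0000, -9.5000], [-2.0000, 2.5000, -7.0000]] (det J = -30.835841).
Solving J·Δ = −F gives Δ = (-2.1103, -0.2722, -0.3514).
Then the next iterate is (x, y, z)₁ = (0.3897, 1.7278, 1.6486).

(0.3897, 1.7278, 1.6486)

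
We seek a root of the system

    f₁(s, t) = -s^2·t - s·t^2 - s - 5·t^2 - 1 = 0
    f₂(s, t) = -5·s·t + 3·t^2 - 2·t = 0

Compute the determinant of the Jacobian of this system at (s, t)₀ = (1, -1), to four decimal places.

-55.0000

J = [[-2·s·t - t^2 - 1, -s^2 - 2·s·t - 10·t], [-5·t, -5·s + 6·t - 2]].
At the point, J = [[0.0000, 11.0000], [5.0000, -13.0000]].
det J = -55.0000.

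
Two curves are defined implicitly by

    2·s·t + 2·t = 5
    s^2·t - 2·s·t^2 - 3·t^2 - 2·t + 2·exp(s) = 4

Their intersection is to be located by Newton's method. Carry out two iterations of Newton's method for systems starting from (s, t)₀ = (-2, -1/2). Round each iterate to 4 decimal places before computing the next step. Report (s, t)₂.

(-0.8163, -4.2134)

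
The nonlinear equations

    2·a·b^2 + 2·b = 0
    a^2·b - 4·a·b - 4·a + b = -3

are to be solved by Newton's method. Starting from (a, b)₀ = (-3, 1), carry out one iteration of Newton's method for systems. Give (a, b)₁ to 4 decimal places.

At (-3, 1): F = (-4.0000, 37.0000).
Jacobian J = [[2·b^2, 4·a·b + 2], [2·a·b - 4·b - 4, a^2 - 4·a + 1]].
At the point, J = [[2.0000, -10.0000], [-14.0000, 22.0000]] (det J = -96.0000).
Solving J·Δ = −F gives Δ = (2.9375, 0.1875).
Then the next iterate is (a, b)₁ = (-0.0625, 1.1875).

(-0.0625, 1.1875)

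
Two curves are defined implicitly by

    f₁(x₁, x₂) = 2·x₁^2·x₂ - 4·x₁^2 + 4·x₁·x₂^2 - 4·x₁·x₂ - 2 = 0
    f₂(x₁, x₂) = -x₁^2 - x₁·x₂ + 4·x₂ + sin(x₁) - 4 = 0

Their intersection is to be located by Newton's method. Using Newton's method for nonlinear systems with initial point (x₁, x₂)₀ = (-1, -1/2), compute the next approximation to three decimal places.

(-1.966, 1.756)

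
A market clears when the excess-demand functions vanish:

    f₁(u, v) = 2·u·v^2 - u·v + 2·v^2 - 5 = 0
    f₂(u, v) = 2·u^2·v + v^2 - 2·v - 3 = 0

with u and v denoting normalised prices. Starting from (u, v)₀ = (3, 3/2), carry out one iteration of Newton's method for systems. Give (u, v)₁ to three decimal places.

At (3, 3/2): F = (8.500, 23.250).
Jacobian J = [[2·v^2 - v, 4·u·v - u + 4·v], [4·u·v, 2·u^2 + 2·v - 2]].
At the point, J = [[3.000, 21.000], [18.000, 19.000]] (det J = -321.000).
Solving J·Δ = −F gives Δ = (-1.018, -0.259).
Then the next iterate is (u, v)₁ = (1.982, 1.241).

(1.982, 1.241)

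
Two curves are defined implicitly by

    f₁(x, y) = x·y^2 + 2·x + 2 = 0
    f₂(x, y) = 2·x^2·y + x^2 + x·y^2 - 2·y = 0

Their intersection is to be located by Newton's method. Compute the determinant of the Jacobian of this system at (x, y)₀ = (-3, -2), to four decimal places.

-96.0000

J = [[y^2 + 2, 2·x·y], [4·x·y + 2·x + y^2, 2·x^2 + 2·x·y - 2]].
At the point, J = [[6.0000, 12.0000], [22.0000, 28.0000]].
det J = -96.0000.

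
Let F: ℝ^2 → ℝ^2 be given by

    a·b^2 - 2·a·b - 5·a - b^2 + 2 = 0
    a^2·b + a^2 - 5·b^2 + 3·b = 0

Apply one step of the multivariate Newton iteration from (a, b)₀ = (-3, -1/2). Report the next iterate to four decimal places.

At (-3, -1/2): F = (13.0000, 1.7500).
Jacobian J = [[b^2 - 2·b - 5, 2·a·b - 2·a - 2·b], [2·a·b + 2·a, a^2 - 10·b + 3]].
At the point, J = [[-3.7500, 10.0000], [-3.0000, 17.0000]] (det J = -33.7500).
Solving J·Δ = −F gives Δ = (6.0296, 0.9611).
Then the next iterate is (a, b)₁ = (3.0296, 0.4611).

(3.0296, 0.4611)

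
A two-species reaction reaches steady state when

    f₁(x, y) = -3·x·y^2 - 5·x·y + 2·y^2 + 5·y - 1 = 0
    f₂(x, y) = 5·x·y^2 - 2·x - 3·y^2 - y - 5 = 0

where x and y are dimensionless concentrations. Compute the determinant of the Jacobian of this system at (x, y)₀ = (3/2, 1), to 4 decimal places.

-41.5000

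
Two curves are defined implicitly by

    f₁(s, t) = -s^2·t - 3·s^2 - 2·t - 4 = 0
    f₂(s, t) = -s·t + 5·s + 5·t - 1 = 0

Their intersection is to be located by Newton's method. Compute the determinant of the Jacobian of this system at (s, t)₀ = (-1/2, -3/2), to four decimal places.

22.8750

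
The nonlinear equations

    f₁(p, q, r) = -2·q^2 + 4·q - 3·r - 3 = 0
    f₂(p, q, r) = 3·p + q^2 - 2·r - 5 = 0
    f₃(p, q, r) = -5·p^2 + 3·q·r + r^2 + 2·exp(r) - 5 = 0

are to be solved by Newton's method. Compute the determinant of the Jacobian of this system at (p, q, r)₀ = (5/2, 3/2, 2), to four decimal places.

-239.3313

J = [[0, -4·q + 4, -3], [3, 2·q, -2], [-10·p, 3·r, 3·q + 2·r + 2·exp(r)]].
At the point, J = [[0.0000, -2.0000, -3.0000], [3.0000, 3.0000, -2.0000], [-25.0000, 6.0000, 23.278112]].
det J = -239.3313.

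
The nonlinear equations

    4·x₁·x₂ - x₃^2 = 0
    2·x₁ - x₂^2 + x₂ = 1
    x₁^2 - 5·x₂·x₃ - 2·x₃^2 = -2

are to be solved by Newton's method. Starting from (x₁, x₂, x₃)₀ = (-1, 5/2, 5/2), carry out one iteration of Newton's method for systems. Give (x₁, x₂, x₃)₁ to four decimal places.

(-0.4781, 1.0734, 1.4350)

At (-1, 5/2, 5/2): F = (-16.2500, -6.7500, -40.7500).
Jacobian J = [[4·x₂, 4·x₁, -2·x₃], [2, -2·x₂ + 1, 0], [2·x₁, -5·x₃, -5·x₂ - 4·x₃]].
At the point, J = [[10.0000, -4.0000, -5.0000], [2.0000, -4.0000, 0.0000], [-2.0000, -12.5000, -22.5000]] (det J = 885.0000).
Solving J·Δ = −F gives Δ = (0.5219, -1.4266, -1.0650).
Then the next iterate is (x₁, x₂, x₃)₁ = (-0.4781, 1.0734, 1.4350).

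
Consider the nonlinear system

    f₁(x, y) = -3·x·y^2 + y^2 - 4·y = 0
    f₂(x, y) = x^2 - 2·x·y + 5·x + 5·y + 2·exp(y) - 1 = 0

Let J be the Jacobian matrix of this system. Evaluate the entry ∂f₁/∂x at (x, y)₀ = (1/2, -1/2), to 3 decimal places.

-0.750

∂f₁/∂x = -3·y^2.
At (1/2, -1/2) this is -0.750.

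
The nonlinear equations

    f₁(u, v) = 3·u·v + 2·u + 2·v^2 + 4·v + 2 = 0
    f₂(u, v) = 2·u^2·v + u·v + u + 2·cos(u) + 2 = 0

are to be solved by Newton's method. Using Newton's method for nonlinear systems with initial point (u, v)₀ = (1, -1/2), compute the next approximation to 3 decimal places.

(1.569, -0.757)

At (1, -1/2): F = (1.000, 2.58060).
Jacobian J = [[3·v + 2, 3·u + 4·v + 4], [4·u·v + v - 2·sin(u) + 1, 2·u^2 + u]].
At the point, J = [[0.500, 5.000], [-3.18294, 3.000]] (det J = 17.41471).
Solving J·Δ = −F gives Δ = (0.569, -0.257).
Then the next iterate is (u, v)₁ = (1.569, -0.757).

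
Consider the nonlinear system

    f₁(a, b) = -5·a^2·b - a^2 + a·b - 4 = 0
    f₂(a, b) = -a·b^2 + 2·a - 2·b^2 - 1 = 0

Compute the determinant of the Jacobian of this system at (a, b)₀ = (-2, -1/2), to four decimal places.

38.5000

J = [[-10·a·b - 2·a + b, -5·a^2 + a], [-b^2 + 2, -2·a·b - 4·b]].
At the point, J = [[-6.5000, -22.0000], [1.7500, 0.0000]].
det J = 38.5000.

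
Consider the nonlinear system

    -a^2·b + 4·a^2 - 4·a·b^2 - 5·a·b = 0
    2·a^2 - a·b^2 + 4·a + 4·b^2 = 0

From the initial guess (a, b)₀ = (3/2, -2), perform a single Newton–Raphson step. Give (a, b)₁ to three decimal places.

(-0.141, -0.934)

At (3/2, -2): F = (4.500, 20.500).
Jacobian J = [[-2·a·b + 8·a - 4·b^2 - 5·b, -a^2 - 8·a·b - 5·a], [4·a - b^2 + 4, -2·a·b + 8·b]].
At the point, J = [[12.000, 14.250], [6.000, -10.000]] (det J = -205.500).
Solving J·Δ = −F gives Δ = (-1.641, 1.066).
Then the next iterate is (a, b)₁ = (-0.141, -0.934).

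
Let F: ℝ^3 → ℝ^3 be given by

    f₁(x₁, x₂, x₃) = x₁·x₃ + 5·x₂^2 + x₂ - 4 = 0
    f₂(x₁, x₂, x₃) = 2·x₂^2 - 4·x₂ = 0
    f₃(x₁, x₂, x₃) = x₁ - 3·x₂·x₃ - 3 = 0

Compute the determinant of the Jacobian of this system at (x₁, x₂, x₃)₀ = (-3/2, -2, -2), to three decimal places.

126.000

J = [[x₃, 10·x₂ + 1, x₁], [0, 4·x₂ - 4, 0], [1, -3·x₃, -3·x₂]].
At the point, J = [[-2.000, -19.000, -1.500], [0.000, -12.000, 0.000], [1.000, 6.000, 6.000]].
det J = 126.000.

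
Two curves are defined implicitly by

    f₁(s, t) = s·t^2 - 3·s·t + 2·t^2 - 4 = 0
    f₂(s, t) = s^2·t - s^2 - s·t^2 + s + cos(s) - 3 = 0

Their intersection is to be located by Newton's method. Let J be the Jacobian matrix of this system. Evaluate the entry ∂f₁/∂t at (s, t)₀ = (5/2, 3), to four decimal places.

∂f₁/∂t = 2·s·t - 3·s + 4·t.
At (5/2, 3) this is 19.5000.

19.5000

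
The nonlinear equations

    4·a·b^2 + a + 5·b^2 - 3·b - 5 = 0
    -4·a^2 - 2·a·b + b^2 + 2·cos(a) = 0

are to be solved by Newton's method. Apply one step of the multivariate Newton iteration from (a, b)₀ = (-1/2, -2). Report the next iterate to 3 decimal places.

At (-1/2, -2): F = (12.500, 2.75517).
Jacobian J = [[4·b^2 + 1, 8·a·b + 10·b - 3], [-8·a - 2·b - 2·sin(a), -2·a + 2·b]].
At the point, J = [[17.000, -15.000], [8.95885, -3.000]] (det J = 83.38277).
Solving J·Δ = −F gives Δ = (-0.046, 0.781).
Then the next iterate is (a, b)₁ = (-0.546, -1.219).

(-0.546, -1.219)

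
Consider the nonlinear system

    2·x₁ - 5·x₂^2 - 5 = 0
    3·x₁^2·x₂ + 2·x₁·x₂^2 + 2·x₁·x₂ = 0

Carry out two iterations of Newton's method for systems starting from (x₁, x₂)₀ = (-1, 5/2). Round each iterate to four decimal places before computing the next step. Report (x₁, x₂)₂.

(-4.1324, -1.2566)

At (-1, 5/2): F = (-38.2500, -10.0000).
Jacobian J = [[2, -10·x₂], [6·x₁·x₂ + 2·x₂^2 + 2·x₂, 3·x₁^2 + 4·x₁·x₂ + 2·x₁]].
At the point, J = [[2.0000, -25.0000], [2.5000, -9.0000]] (det J = 44.5000).
Solving J·Δ = −F gives Δ = (-2.1180, -1.6994).
Then the next iterate is (x₁, x₂)₁ = (-3.1180, 0.8006).
Round to (-3.1180, 0.8006) and repeat: F = (-14.440802, 14.360547), J = [[2.0000, -8.0060], [-12.094504, 12.944689]].
Δ = (-1.0144, -2.0572), so (x₁, x₂)₂ = (-4.1324, -1.2566).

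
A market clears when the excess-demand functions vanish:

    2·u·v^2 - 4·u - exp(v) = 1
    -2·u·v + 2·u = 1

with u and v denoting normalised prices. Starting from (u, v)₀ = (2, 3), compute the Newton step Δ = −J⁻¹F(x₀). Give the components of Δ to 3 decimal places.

At (2, 3): F = (6.91446, -9.000).
Jacobian J = [[2·v^2 - 4, 4·u·v - exp(v)], [-2·v + 2, -2·u]].
At the point, J = [[14.000, 3.91446], [-4.000, -4.000]] (det J = -40.34215).
Solving J·Δ = −F gives Δ = (0.188, -2.438).

(0.188, -2.438)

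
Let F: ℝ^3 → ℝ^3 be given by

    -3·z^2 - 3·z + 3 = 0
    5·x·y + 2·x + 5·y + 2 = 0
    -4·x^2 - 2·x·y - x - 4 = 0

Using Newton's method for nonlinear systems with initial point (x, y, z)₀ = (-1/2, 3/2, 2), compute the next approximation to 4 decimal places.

(-1.7895, 4.5000, 1.0000)

At (-1/2, 3/2, 2): F = (-15.0000, 4.7500, -3.0000).
Jacobian J = [[0, 0, -6·z - 3], [5·y + 2, 5·x + 5, 0], [-8·x - 2·y - 1, -2·x, 0]].
At the point, J = [[0.0000, 0.0000, -15.0000], [9.5000, 2.5000, 0.0000], [0.0000, 1.0000, 0.0000]] (det J = -142.5000).
Solving J·Δ = −F gives Δ = (-1.2895, 3.0000, -1.0000).
Then the next iterate is (x, y, z)₁ = (-1.7895, 4.5000, 1.0000).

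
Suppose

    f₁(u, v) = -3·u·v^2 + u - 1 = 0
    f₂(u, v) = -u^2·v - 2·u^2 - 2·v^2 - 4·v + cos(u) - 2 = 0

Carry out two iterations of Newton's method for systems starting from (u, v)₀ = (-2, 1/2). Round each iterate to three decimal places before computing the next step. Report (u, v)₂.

(5.397, 2.381)

At (-2, 1/2): F = (-1.500, -14.91615).
Jacobian J = [[-3·v^2 + 1, -6·u·v], [-2·u·v - 4·u - sin(u), -u^2 - 4·v - 4]].
At the point, J = [[0.250, 6.000], [10.90930, -10.000]] (det J = -67.95578).
Solving J·Δ = −F gives Δ = (1.538, 0.186).
Then the next iterate is (u, v)₁ = (-0.462, 0.686).
Round to (-0.462, 0.686) and repeat: F = (-0.80975, -5.36334), J = [[-0.41179, 1.90159], [2.92760, -6.95744]].
Δ = (5.859, 1.695), so (u, v)₂ = (5.397, 2.381).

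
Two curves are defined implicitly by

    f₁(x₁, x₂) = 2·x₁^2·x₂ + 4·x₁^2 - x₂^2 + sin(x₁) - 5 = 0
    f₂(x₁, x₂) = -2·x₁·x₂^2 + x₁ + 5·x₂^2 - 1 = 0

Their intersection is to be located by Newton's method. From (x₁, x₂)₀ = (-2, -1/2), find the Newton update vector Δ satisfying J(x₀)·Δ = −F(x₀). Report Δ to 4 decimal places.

At (-2, -1/2): F = (5.840703, -0.7500).
Jacobian J = [[4·x₁·x₂ + 8·x₁ + cos(x₁), 2·x₁^2 - 2·x₂], [-2·x₂^2 + 1, -4·x₁·x₂ + 10·x₂]].
At the point, J = [[-12.416147, 9.0000], [0.5000, -9.0000]] (det J = 107.245322).
Solving J·Δ = −F gives Δ = (0.4272, -0.0596).

(0.4272, -0.0596)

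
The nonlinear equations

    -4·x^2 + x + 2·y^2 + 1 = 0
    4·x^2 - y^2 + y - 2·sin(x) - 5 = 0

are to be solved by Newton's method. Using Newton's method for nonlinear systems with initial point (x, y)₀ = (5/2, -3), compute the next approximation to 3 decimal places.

At (5/2, -3): F = (-3.500, 6.80306).
Jacobian J = [[-8·x + 1, 4·y], [8·x - 2·cos(x), -2·y + 1]].
At the point, J = [[-19.000, -12.000], [21.60229, 7.000]] (det J = 126.22745).
Solving J·Δ = −F gives Δ = (-0.453, 0.425).
Then the next iterate is (x, y)₁ = (2.047, -2.575).

(2.047, -2.575)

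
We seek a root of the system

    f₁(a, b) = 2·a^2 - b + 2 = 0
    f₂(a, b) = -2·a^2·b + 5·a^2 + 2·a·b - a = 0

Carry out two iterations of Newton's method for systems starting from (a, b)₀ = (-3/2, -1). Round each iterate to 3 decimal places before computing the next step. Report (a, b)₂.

(0.462, 2.303)

At (-3/2, -1): F = (7.500, 20.250).
Jacobian J = [[4·a, -1], [-4·a·b + 10·a + 2·b - 1, -2·a^2 + 2·a]].
At the point, J = [[-6.000, -1.000], [-24.000, -7.500]] (det J = 21.000).
Solving J·Δ = −F gives Δ = (1.714, -2.786).
Then the next iterate is (a, b)₁ = (0.214, -3.786).
Round to (0.214, -3.786) and repeat: F = (5.87759, -1.25866), J = [[0.856, -1.000], [-3.19118, 0.33641]].
Δ = (0.248, 6.089), so (a, b)₂ = (0.462, 2.303).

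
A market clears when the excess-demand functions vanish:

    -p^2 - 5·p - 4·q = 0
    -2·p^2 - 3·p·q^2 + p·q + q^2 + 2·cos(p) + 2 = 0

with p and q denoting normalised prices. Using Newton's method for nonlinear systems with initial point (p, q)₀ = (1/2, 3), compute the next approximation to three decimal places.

(0.908, -1.300)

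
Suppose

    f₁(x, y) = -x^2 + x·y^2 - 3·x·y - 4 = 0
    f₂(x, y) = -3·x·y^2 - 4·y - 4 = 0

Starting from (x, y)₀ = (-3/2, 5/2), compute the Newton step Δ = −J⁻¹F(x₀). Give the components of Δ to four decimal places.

At (-3/2, 5/2): F = (-4.3750, 14.1250).
Jacobian J = [[-2·x + y^2 - 3·y, 2·x·y - 3·x], [-3·y^2, -6·x·y - 4]].
At the point, J = [[1.7500, -3.0000], [-18.7500, 18.5000]] (det J = -23.8750).
Solving J·Δ = −F gives Δ = (-1.6152, -2.4005).

(-1.6152, -2.4005)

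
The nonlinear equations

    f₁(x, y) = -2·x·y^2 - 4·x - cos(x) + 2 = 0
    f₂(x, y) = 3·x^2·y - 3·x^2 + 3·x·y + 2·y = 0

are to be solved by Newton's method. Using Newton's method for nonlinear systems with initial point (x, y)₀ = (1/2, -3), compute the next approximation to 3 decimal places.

(-0.630, -5.406)

At (1/2, -3): F = (-9.87758, -13.500).
Jacobian J = [[-2·y^2 + sin(x) - 4, -4·x·y], [6·x·y - 6·x + 3·y, 3·x^2 + 3·x + 2]].
At the point, J = [[-21.52057, 6.000], [-21.000, 4.250]] (det J = 34.53756).
Solving J·Δ = −F gives Δ = (-1.130, -2.406).
Then the next iterate is (x, y)₁ = (-0.630, -5.406).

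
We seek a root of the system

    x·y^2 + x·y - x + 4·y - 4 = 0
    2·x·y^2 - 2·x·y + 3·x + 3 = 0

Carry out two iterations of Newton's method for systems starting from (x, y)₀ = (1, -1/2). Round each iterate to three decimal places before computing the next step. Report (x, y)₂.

At (1, -1/2): F = (-7.250, 7.500).
Jacobian J = [[y^2 + y - 1, 2·x·y + x + 4], [2·y^2 - 2·y + 3, 4·x·y - 2·x]].
At the point, J = [[-1.250, 4.000], [4.500, -4.000]] (det J = -13.000).
Solving J·Δ = −F gives Δ = (-0.077, 1.788).
Then the next iterate is (x, y)₁ = (0.923, 1.288).
Round to (0.923, 1.288) and repeat: F = (2.94903, 6.45376), J = [[1.94694, 7.30065], [3.74189, 2.90930]].
Δ = (-1.780, 0.071), so (x, y)₂ = (-0.857, 1.359).

(-0.857, 1.359)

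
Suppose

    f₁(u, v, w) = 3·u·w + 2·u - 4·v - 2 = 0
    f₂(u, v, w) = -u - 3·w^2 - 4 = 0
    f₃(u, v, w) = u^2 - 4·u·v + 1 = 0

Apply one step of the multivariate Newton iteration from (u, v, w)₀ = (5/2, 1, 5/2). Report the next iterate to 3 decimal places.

(1.776, 0.653, 0.865)

At (5/2, 1, 5/2): F = (17.750, -25.250, -2.750).
Jacobian J = [[3·w + 2, -4, 3·u], [-1, 0, -6·w], [2·u - 4·v, -4·u, 0]].
At the point, J = [[9.500, -4.000, 7.500], [-1.000, 0.000, -15.000], [1.000, -10.000, 0.000]] (det J = -1290.000).
Solving J·Δ = −F gives Δ = (-0.724, -0.347, -1.635).
Then the next iterate is (u, v, w)₁ = (1.776, 0.653, 0.865).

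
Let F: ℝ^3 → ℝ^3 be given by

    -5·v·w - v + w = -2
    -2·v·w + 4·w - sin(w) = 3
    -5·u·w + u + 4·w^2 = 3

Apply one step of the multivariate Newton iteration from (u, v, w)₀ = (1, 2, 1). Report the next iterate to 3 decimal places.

(0.507, -0.013, 1.342)

At (1, 2, 1): F = (-9.000, -3.84147, -3.000).
Jacobian J = [[0, -5·w - 1, -5·v + 1], [0, -2·w, -2·v - cos(w) + 4], [-5·w + 1, 0, -5·u + 8·w]].
At the point, J = [[0.000, -6.000, -9.000], [0.000, -2.000, -0.54030], [-4.000, 0.000, 3.000]] (det J = 59.03274).
Solving J·Δ = −F gives Δ = (-0.493, -2.013, 0.342).
Then the next iterate is (u, v, w)₁ = (0.507, -0.013, 1.342).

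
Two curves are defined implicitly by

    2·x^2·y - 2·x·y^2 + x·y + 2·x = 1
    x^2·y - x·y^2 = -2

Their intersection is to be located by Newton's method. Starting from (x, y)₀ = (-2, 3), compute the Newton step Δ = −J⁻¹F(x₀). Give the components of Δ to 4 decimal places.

(4.6316, 4.0789)

At (-2, 3): F = (49.0000, 32.0000).
Jacobian J = [[4·x·y - 2·y^2 + y + 2, 2·x^2 - 4·x·y + x], [2·x·y - y^2, x^2 - 2·x·y]].
At the point, J = [[-37.0000, 30.0000], [-21.0000, 16.0000]] (det J = 38.0000).
Solving J·Δ = −F gives Δ = (4.6316, 4.0789).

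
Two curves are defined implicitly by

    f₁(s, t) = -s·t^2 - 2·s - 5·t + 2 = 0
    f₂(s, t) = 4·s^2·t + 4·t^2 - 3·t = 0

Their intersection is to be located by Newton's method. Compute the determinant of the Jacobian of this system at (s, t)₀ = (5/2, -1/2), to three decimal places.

J = [[-t^2 - 2, -2·s·t - 5], [8·s·t, 4·s^2 + 8·t - 3]].
At the point, J = [[-2.250, -2.500], [-10.000, 18.000]].
det J = -65.500.

-65.500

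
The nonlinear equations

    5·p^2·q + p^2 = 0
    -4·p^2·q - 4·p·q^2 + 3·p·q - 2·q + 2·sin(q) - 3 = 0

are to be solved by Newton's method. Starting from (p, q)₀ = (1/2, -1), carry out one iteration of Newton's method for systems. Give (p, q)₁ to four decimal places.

(0.7741, 0.6772)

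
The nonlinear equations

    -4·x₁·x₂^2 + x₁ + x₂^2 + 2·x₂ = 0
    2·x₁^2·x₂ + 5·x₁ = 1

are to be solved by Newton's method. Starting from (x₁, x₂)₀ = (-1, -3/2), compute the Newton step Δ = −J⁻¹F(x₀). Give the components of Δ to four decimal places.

At (-1, -3/2): F = (7.2500, -9.0000).
Jacobian J = [[-4·x₂^2 + 1, -8·x₁·x₂ + 2·x₂ + 2], [4·x₁·x₂ + 5, 2·x₁^2]].
At the point, J = [[-8.0000, -13.0000], [11.0000, 2.0000]] (det J = 127.0000).
Solving J·Δ = −F gives Δ = (0.8071, 0.0610).

(0.8071, 0.0610)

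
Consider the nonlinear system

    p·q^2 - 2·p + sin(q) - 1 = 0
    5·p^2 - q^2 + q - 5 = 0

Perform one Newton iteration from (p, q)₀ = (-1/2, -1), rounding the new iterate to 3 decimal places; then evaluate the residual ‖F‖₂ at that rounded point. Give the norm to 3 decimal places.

5.258

At (-1/2, -1): F = (-1.34147, -5.750).
Jacobian J = [[q^2 - 2, 2·p·q + cos(q)], [10·p, -2·q + 1]].
At the point, J = [[-1.000, 1.54030], [-5.000, 3.000]] (det J = 4.70151).
Solving J·Δ = −F gives Δ = (-1.028, 0.204).
Then the next iterate is (p, q)₁ = (-1.528, -0.796).
Re-evaluating at (-1.528, -0.796): F = (0.37327, 5.24430), so ‖F‖₂ = 5.258.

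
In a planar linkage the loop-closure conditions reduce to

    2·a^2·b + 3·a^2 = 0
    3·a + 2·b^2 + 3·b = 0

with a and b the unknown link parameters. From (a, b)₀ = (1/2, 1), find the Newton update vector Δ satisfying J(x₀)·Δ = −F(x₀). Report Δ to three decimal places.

(-0.164, -0.858)

At (1/2, 1): F = (1.250, 6.500).
Jacobian J = [[4·a·b + 6·a, 2·a^2], [3, 4·b + 3]].
At the point, J = [[5.000, 0.500], [3.000, 7.000]] (det J = 33.500).
Solving J·Δ = −F gives Δ = (-0.164, -0.858).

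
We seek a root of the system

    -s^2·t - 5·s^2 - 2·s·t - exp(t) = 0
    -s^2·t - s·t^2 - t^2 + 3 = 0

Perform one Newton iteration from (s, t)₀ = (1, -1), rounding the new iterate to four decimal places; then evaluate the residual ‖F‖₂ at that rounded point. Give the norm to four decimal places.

0.8651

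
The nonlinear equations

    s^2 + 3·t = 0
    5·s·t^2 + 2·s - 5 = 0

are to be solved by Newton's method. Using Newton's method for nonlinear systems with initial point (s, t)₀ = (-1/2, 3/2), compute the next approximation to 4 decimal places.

(-0.5233, -0.0911)

At (-1/2, 3/2): F = (4.7500, -11.6250).
Jacobian J = [[2·s, 3], [5·t^2 + 2, 10·s·t]].
At the point, J = [[-1.0000, 3.0000], [13.2500, -7.5000]] (det J = -32.2500).
Solving J·Δ = −F gives Δ = (-0.0233, -1.5911).
Then the next iterate is (s, t)₁ = (-0.5233, -0.0911).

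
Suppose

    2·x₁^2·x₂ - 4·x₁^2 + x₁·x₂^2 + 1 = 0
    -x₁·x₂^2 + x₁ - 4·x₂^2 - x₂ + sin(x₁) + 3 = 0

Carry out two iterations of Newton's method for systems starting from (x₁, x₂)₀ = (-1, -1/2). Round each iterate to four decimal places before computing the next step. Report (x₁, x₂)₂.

At (-1, -1/2): F = (-4.2500, 0.908529).
Jacobian J = [[4·x₁·x₂ - 8·x₁ + x₂^2, 2·x₁^2 + 2·x₁·x₂], [-x₂^2 + cos(x₁) + 1, -2·x₁·x₂ - 8·x₂ - 1]].
At the point, J = [[10.2500, 3.0000], [1.290302, 2.0000]] (det J = 16.629093).
Solving J·Δ = −F gives Δ = (0.6751, -0.8898).
Then the next iterate is (x₁, x₂)₁ = (-0.3249, -1.3898).
Round to (-0.3249, -1.3898) and repeat: F = (-0.343213, -3.352932), J = [[6.336928, 1.114212], [0.016139, 9.215308]].
Δ = (-0.0098, 0.3639), so (x₁, x₂)₂ = (-0.3347, -1.0259).

(-0.3347, -1.0259)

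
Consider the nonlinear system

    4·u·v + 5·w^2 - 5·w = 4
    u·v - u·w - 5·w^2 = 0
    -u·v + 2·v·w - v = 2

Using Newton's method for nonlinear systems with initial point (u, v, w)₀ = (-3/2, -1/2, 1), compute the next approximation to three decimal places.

(-10.375, 2.837, 1.654)

At (-3/2, -1/2, 1): F = (-1.000, -2.750, -3.250).
Jacobian J = [[4·v, 4·u, 10·w - 5], [v - w, u, -u - 10·w], [-v, -u + 2·w - 1, 2·v]].
At the point, J = [[-2.000, -6.000, 5.000], [-1.500, -1.500, -8.500], [0.500, 2.500, -1.000]] (det J = -26.000).
Solving J·Δ = −F gives Δ = (-8.875, 3.337, 0.654).
Then the next iterate is (u, v, w)₁ = (-10.375, 2.837, 1.654).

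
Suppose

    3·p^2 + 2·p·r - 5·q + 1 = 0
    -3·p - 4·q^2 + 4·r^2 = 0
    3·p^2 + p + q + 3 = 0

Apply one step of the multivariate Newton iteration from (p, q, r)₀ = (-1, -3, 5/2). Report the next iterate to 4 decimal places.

At (-1, -3, 5/2): F = (14.0000, -8.0000, 2.0000).
Jacobian J = [[6·p + 2·r, -5, 2·p], [-3, -8·q, 8·r], [6·p + 1, 1, 0]].
At the point, J = [[-1.0000, -5.0000, -2.0000], [-3.0000, 24.0000, 20.0000], [-5.0000, 1.0000, 0.0000]] (det J = 286.0000).
Solving J·Δ = −F gives Δ = (1.2867, 4.4336, -4.7273).
Then the next iterate is (p, q, r)₁ = (0.2867, 1.4336, -2.2273).

(0.2867, 1.4336, -2.2273)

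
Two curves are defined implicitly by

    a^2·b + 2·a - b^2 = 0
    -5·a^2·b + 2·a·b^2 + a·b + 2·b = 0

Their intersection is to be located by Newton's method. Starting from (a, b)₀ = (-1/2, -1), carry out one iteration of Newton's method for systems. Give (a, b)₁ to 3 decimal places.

(-0.357, -0.190)

At (-1/2, -1): F = (-2.250, -1.250).
Jacobian J = [[2·a·b + 2, a^2 - 2·b], [-10·a·b + 2·b^2 + b, -5·a^2 + 4·a·b + a + 2]].
At the point, J = [[3.000, 2.250], [-4.000, 2.250]] (det J = 15.750).
Solving J·Δ = −F gives Δ = (0.143, 0.810).
Then the next iterate is (a, b)₁ = (-0.357, -0.190).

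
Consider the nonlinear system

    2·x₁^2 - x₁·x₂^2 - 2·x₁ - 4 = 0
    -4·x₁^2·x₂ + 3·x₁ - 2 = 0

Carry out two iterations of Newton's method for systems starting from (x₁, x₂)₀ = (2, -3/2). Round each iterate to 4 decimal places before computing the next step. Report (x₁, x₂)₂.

At (2, -3/2): F = (-4.5000, 28.0000).
Jacobian J = [[4·x₁ - x₂^2 - 2, -2·x₁·x₂], [-8·x₁·x₂ + 3, -4·x₁^2]].
At the point, J = [[3.7500, 6.0000], [27.0000, -16.0000]] (det J = -222.0000).
Solving J·Δ = −F gives Δ = (-0.4324, 1.0203).
Then the next iterate is (x₁, x₂)₁ = (1.5676, -0.4797).
Round to (1.5676, -0.4797) and repeat: F = (-2.581184, 7.418001), J = [[4.040288, 1.503955], [9.015822, -9.829479]].
Δ = (0.2668, 0.9994), so (x₁, x₂)₂ = (1.8344, 0.5197).

(1.8344, 0.5197)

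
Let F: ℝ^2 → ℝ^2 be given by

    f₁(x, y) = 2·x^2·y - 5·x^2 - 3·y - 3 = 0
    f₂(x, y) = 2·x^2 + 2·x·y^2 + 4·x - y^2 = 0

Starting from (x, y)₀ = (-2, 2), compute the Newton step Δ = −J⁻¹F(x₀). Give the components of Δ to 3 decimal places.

(3.600, -0.280)

At (-2, 2): F = (-13.000, -20.000).
Jacobian J = [[4·x·y - 10·x, 2·x^2 - 3], [4·x + 2·y^2 + 4, 4·x·y - 2·y]].
At the point, J = [[4.000, 5.000], [4.000, -20.000]] (det J = -100.000).
Solving J·Δ = −F gives Δ = (3.600, -0.280).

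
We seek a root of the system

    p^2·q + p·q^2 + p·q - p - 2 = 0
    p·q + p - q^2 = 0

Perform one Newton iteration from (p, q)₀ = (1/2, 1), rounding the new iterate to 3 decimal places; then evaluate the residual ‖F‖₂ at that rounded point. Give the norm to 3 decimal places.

0.676

At (1/2, 1): F = (-1.250, 0.000).
Jacobian J = [[2·p·q + q^2 + q - 1, p^2 + 2·p·q + p], [q + 1, p - 2·q]].
At the point, J = [[2.000, 1.750], [2.000, -1.500]] (det J = -6.500).
Solving J·Δ = −F gives Δ = (0.288, 0.385).
Then the next iterate is (p, q)₁ = (0.788, 1.385).
Re-evaluating at (0.788, 1.385): F = (0.67495, -0.03885), so ‖F‖₂ = 0.676.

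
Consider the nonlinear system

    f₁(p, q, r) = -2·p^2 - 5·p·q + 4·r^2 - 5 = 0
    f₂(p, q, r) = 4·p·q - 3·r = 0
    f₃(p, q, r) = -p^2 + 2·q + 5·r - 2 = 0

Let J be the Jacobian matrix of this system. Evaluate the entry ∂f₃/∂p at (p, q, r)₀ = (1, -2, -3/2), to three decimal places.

∂f₃/∂p = -2·p.
At (1, -2, -3/2) this is -2.000.

-2.000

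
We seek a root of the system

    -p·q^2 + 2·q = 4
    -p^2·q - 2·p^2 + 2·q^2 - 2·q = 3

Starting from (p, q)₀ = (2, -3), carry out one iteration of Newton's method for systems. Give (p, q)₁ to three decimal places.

At (2, -3): F = (-28.000, 25.000).
Jacobian J = [[-q^2, -2·p·q + 2], [-2·p·q - 4·p, -p^2 + 4·q - 2]].
At the point, J = [[-9.000, 14.000], [4.000, -18.000]] (det J = 106.000).
Solving J·Δ = −F gives Δ = (-1.453, 1.066).
Then the next iterate is (p, q)₁ = (0.547, -1.934).

(0.547, -1.934)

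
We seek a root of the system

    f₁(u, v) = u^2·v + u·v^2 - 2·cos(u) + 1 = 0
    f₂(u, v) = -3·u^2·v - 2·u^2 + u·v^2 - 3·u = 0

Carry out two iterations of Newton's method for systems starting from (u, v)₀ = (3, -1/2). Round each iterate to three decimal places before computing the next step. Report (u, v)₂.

(1.644, -0.959)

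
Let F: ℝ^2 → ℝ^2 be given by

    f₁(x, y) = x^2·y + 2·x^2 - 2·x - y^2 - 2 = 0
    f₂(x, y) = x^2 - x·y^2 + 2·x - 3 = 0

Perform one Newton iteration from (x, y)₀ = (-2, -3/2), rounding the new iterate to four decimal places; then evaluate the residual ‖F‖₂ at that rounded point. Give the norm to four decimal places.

At (-2, -3/2): F = (1.7500, 1.5000).
Jacobian J = [[2·x·y + 4·x - 2, x^2 - 2·y], [2·x - y^2 + 2, -2·x·y]].
At the point, J = [[-4.0000, 7.0000], [-4.2500, -6.0000]] (det J = 53.7500).
Solving J·Δ = −F gives Δ = (0.3907, -0.0267).
Then the next iterate is (x, y)₁ = (-1.6093, -1.5267).
Re-evaluating at (-1.6093, -1.5267): F = (0.113561, 0.122224), so ‖F‖₂ = 0.1668.

0.1668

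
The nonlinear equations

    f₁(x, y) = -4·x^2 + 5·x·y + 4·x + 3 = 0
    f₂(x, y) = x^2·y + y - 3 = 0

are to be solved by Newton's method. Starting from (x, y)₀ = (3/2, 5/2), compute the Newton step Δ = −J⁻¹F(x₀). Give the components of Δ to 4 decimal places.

(0.5405, -2.8243)

At (3/2, 5/2): F = (18.7500, 5.1250).
Jacobian J = [[-8·x + 5·y + 4, 5·x], [2·x·y, x^2 + 1]].
At the point, J = [[4.5000, 7.5000], [7.5000, 3.2500]] (det J = -41.6250).
Solving J·Δ = −F gives Δ = (0.5405, -2.8243).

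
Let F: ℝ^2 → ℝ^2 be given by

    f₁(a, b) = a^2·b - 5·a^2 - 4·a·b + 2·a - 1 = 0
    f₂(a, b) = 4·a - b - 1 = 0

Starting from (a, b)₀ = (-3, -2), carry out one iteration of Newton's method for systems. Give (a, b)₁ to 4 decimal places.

(-0.6103, -3.4412)

At (-3, -2): F = (-94.0000, -11.0000).
Jacobian J = [[2·a·b - 10·a - 4·b + 2, a^2 - 4·a], [4, -1]].
At the point, J = [[52.0000, 21.0000], [4.0000, -1.0000]] (det J = -136.0000).
Solving J·Δ = −F gives Δ = (2.3897, -1.4412).
Then the next iterate is (a, b)₁ = (-0.6103, -3.4412).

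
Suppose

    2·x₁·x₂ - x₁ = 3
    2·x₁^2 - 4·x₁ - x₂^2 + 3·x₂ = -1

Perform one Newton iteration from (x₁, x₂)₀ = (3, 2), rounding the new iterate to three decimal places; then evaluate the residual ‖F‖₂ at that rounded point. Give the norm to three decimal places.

2.775

At (3, 2): F = (6.000, 9.000).
Jacobian J = [[2·x₂ - 1, 2·x₁], [4·x₁ - 4, -2·x₂ + 3]].
At the point, J = [[3.000, 6.000], [8.000, -1.000]] (det J = -51.000).
Solving J·Δ = −F gives Δ = (-1.176, -0.412).
Then the next iterate is (x₁, x₂)₁ = (1.824, 1.588).
Re-evaluating at (1.824, 1.588): F = (0.96902, 2.60021), so ‖F‖₂ = 2.775.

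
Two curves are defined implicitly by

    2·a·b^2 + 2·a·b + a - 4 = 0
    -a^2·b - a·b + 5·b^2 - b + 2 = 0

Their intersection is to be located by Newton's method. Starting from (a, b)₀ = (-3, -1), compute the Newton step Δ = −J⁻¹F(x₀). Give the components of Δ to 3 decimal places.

(-2.692, 1.615)

At (-3, -1): F = (-7.000, 14.000).
Jacobian J = [[2·b^2 + 2·b + 1, 4·a·b + 2·a], [-2·a·b - b, -a^2 - a + 10·b - 1]].
At the point, J = [[1.000, 6.000], [-5.000, -17.000]] (det J = 13.000).
Solving J·Δ = −F gives Δ = (-2.692, 1.615).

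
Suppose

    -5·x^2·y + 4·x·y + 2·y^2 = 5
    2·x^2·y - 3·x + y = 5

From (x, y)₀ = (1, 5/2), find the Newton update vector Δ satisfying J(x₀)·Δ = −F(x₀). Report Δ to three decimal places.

At (1, 5/2): F = (5.000, -0.500).
Jacobian J = [[-10·x·y + 4·y, -5·x^2 + 4·x + 4·y], [4·x·y - 3, 2·x^2 + 1]].
At the point, J = [[-15.000, 9.000], [7.000, 3.000]] (det J = -108.000).
Solving J·Δ = −F gives Δ = (0.181, -0.255).

(0.181, -0.255)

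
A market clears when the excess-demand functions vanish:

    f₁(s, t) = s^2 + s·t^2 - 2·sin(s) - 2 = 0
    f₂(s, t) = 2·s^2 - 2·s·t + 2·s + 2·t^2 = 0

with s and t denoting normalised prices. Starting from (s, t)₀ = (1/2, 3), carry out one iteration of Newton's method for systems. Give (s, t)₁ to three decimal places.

At (1/2, 3): F = (1.79115, 16.500).
Jacobian J = [[2·s + t^2 - 2·cos(s), 2·s·t], [4·s - 2·t + 2, -2·s + 4·t]].
At the point, J = [[8.24483, 3.000], [-2.000, 11.000]] (det J = 96.69318).
Solving J·Δ = −F gives Δ = (0.308, -1.444).
Then the next iterate is (s, t)₁ = (0.808, 1.556).

(0.808, 1.556)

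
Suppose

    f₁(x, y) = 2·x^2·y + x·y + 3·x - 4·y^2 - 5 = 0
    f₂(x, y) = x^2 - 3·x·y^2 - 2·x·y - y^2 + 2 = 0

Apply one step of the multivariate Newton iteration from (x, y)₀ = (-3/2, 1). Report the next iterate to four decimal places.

At (-3/2, 1): F = (-10.5000, 10.7500).
Jacobian J = [[4·x·y + y + 3, 2·x^2 + x - 8·y], [2·x - 3·y^2 - 2·y, -6·x·y - 2·x - 2·y]].
At the point, J = [[-2.0000, -5.0000], [-8.0000, 10.0000]] (det J = -60.0000).
Solving J·Δ = −F gives Δ = (-0.8542, -1.7583).
Then the next iterate is (x, y)₁ = (-2.3542, -0.7583).

(-2.3542, -0.7583)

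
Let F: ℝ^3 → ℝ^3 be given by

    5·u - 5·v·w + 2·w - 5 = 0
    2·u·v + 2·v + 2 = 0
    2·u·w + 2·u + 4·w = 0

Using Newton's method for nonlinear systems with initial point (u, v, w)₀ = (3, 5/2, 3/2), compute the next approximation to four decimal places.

(0.5280, 1.2950, 0.6360)

At (3, 5/2, 3/2): F = (-5.7500, 22.0000, 21.0000).
Jacobian J = [[5, -5·w, -5·v + 2], [2·v, 2·u + 2, 0], [2·w + 2, 0, 2·u + 4]].
At the point, J = [[5.0000, -7.5000, -10.5000], [5.0000, 8.0000, 0.0000], [5.0000, 0.0000, 10.0000]] (det J = 1195.0000).
Solving J·Δ = −F gives Δ = (-2.4720, -1.2050, -0.8640).
Then the next iterate is (u, v, w)₁ = (0.5280, 1.2950, 0.6360).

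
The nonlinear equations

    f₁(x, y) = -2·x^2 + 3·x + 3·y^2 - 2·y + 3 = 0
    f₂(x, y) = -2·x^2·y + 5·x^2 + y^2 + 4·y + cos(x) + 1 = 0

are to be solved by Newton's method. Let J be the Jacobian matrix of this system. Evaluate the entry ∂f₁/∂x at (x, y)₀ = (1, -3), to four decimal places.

∂f₁/∂x = -4·x + 3.
At (1, -3) this is -1.0000.

-1.0000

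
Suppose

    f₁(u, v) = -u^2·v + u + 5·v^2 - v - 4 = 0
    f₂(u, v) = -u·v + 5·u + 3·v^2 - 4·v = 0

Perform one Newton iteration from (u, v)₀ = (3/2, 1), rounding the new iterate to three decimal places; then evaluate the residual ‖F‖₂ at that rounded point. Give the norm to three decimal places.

1.720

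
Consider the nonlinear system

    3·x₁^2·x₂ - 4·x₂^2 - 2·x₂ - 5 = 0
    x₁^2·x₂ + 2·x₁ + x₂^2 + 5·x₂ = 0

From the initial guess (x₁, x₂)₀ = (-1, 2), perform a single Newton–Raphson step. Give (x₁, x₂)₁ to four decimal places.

At (-1, 2): F = (-19.0000, 14.0000).
Jacobian J = [[6·x₁·x₂, 3·x₁^2 - 8·x₂ - 2], [2·x₁·x₂ + 2, x₁^2 + 2·x₂ + 5]].
At the point, J = [[-12.0000, -15.0000], [-2.0000, 10.0000]] (det J = -150.0000).
Solving J·Δ = −F gives Δ = (0.1333, -1.3733).
Then the next iterate is (x₁, x₂)₁ = (-0.8667, 0.6267).

(-0.8667, 0.6267)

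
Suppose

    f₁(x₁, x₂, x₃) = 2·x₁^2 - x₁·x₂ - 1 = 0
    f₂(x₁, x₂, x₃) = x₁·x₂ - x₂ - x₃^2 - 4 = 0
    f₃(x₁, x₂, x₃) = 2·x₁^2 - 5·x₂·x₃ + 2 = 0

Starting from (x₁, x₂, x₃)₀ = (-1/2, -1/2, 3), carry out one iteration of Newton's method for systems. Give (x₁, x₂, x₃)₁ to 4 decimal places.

(-0.8778, -0.1333, 0.8981)

At (-1/2, -1/2, 3): F = (-0.7500, -12.2500, 10.0000).
Jacobian J = [[4·x₁ - x₂, -x₁, 0], [x₂, x₁ - 1, -2·x₃], [4·x₁, -5·x₃, -5·x₂]].
At the point, J = [[-1.5000, 0.5000, 0.0000], [-0.5000, -1.5000, -6.0000], [-2.0000, -15.0000, 2.5000]] (det J = 147.2500).
Solving J·Δ = −F gives Δ = (-0.3778, 0.3667, -2.1019).
Then the next iterate is (x₁, x₂, x₃)₁ = (-0.8778, -0.1333, 0.8981).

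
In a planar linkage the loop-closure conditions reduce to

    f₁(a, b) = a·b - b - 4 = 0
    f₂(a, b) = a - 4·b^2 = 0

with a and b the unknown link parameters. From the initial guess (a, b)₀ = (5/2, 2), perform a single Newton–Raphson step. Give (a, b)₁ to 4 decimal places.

(3.5821, 1.2239)

At (5/2, 2): F = (-1.0000, -13.5000).
Jacobian J = [[b, a - 1], [1, -8·b]].
At the point, J = [[2.0000, 1.5000], [1.0000, -16.0000]] (det J = -33.5000).
Solving J·Δ = −F gives Δ = (1.0821, -0.7761).
Then the next iterate is (a, b)₁ = (3.5821, 1.2239).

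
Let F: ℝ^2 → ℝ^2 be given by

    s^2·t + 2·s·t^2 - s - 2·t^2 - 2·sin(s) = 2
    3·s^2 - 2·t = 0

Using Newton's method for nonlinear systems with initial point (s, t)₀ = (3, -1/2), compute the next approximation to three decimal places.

(1.592, 0.828)

At (3, -1/2): F = (-8.78224, 28.000).
Jacobian J = [[2·s·t + 2·t^2 - 2·cos(s) - 1, s^2 + 4·s·t - 4·t], [6·s, -2]].
At the point, J = [[-1.52002, 5.000], [18.000, -2.000]] (det J = -86.95997).
Solving J·Δ = −F gives Δ = (-1.408, 1.328).
Then the next iterate is (s, t)₁ = (1.592, 0.828).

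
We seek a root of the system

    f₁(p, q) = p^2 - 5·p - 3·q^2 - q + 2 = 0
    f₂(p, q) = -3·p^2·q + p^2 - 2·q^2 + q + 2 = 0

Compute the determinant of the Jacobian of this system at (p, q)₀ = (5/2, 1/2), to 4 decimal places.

-10.0000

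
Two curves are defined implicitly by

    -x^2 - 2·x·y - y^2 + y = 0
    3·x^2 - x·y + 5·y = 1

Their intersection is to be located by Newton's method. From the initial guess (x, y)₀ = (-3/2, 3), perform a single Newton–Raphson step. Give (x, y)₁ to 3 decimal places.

(-0.227, 1.466)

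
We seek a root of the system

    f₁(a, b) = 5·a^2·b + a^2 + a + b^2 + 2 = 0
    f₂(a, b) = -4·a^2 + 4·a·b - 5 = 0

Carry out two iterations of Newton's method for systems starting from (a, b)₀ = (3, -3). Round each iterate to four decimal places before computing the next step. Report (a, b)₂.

At (3, -3): F = (-112.0000, -77.0000).
Jacobian J = [[10·a·b + 2·a + 1, 5·a^2 + 2·b], [-8·a + 4·b, 4·a]].
At the point, J = [[-83.0000, 39.0000], [-36.0000, 12.0000]] (det J = 408.0000).
Solving J·Δ = −F gives Δ = (-4.0662, -5.7819).
Then the next iterate is (a, b)₁ = (-1.0662, -8.7819).
Round to (-1.0662, -8.7819) and repeat: F = (29.276802, 27.905917), J = [[92.500218, -11.879888], [-26.5980, -4.2648]].
Δ = (0.2909, 4.7292), so (a, b)₂ = (-0.7753, -4.0527).

(-0.7753, -4.0527)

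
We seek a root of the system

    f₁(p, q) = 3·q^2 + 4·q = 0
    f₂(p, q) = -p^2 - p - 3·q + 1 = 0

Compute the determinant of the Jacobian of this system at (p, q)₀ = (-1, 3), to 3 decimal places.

-22.000

J = [[0, 6·q + 4], [-2·p - 1, -3]].
At the point, J = [[0.000, 22.000], [1.000, -3.000]].
det J = -22.000.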